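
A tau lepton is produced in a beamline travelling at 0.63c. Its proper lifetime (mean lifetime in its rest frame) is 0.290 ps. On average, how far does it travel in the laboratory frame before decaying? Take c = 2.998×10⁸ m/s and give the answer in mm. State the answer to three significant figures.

0.0705 mm

β² = 0.3969, so γ = 1/√0.6031 = 1.2877.
Lab-frame lifetime: Δt = γτ = 1.2877 × 0.290 ps = 0.37343 ps.
Distance: d = vΔt = 0.63 × 2.998×10⁸ m/s × 3.7343×10^-13 s = 7.05×10^-5 m = 0.0705 mm.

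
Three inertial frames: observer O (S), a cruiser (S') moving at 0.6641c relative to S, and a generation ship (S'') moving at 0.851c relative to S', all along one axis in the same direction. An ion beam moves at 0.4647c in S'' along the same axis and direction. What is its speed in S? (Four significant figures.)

Compose velocities in two stages. Stage 1 (into S'): u₁ = (0.4647+0.851)/(1+0.4647×0.851) = 0.94284.
Stage 2 (into S): u = (0.94284+0.6641)/(1+0.94284×0.6641) = 0.98819, so the speed is 0.9882c.

0.9882c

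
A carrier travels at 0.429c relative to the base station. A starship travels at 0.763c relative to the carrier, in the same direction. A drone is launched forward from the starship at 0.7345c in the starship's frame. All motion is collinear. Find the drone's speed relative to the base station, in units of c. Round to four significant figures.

Apply u = (u'+v)/(1+u'v) twice. Drone in the carrier frame: (0.7345+0.763)/(1+0.7345·0.763) = 1.4975/1.5604235 = 0.95968c.
That velocity, transformed to the rest frame of the base station: (0.95968+0.429)/(1+0.95968·0.429) = 1.38868/1.41170272 = 0.98369c.

0.9837c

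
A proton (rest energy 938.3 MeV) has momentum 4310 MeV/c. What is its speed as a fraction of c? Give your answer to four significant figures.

βγ = pc/(mc²) = 4310/938.3 = 4.5934.
Since γ² = 1 + (βγ)² = 22.0993, γ = √22.0993 = 4.70099, and β = (βγ)/γ = 4.5934/4.70099 = 0.9771.

0.9771c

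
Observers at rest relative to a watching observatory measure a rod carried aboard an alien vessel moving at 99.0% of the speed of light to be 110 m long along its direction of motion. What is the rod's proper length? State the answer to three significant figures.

γ = 1/√(1 − β²) = 1/√(1 − 0.9801) = 1/√0.0199 = 1/0.141067 = 7.0888.
Proper length: L₀ = γ·L = 7.0888 × 110 = 780 m.

780 m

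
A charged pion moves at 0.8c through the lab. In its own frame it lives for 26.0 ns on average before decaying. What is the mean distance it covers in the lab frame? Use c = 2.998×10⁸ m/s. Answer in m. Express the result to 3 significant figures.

With β = 0.8, γ = 1/√(1 − 0.8²) = 1/√0.36 = 1.6667.
Lab-frame lifetime: Δt = γτ = 1.6667 × 26.0 ns = 43.334 ns.
Distance: d = vΔt = 0.8 × 2.998×10⁸ m/s × 4.3334×10^-8 s = 10.4 m.

10.4 m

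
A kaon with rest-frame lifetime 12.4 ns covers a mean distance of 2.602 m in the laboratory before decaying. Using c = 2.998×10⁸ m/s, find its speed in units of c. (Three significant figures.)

0.573c

d = βγcτ ⇒ βγ = d/(cτ) = 2.602 m / (3.71752 m) = 0.69993.
β = (βγ)/√(1+(βγ)²) = 0.69993/√1.489902 = 0.573.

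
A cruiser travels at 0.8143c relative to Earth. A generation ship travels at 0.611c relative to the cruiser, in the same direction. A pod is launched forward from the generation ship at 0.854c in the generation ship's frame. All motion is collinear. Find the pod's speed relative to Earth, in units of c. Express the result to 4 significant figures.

0.9961c

Apply u = (u'+v)/(1+u'v) twice. Pod in the cruiser frame: (0.854+0.611)/(1+0.854·0.611) = 1.465/1.521794 = 0.96268c.
That velocity, transformed to the rest frame of Earth: (0.96268+0.8143)/(1+0.96268·0.8143) = 1.77698/1.783910324 = 0.99612c.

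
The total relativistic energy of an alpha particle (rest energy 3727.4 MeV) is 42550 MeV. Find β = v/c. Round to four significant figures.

Total energy E = γmc² gives γ = 42550/3727.4 = 11.415.
Hence β = √(1 − 1/γ²) = √(1 − 0.00767447) = √0.99232553 = 0.9962.

0.9962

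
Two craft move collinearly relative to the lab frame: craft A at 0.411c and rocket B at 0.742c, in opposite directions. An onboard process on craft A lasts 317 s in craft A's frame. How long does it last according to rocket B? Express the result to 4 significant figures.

676.9 s

Speed of craft A in rocket B's frame: u = (v_A + v_B)/(1 + v_A v_B/c²) = (0.411 + 0.742)/(1 + 0.411×0.742) = 1.153/1.304962 = 0.88355; |u| = 0.88355c.
γ for this relative speed: γ = 1/√(1 − 0.780661) = 2.1352.
Craft A's interval is proper; time dilation gives Δt_B = γΔτ = 2.1352 × 317 s = 676.9 s.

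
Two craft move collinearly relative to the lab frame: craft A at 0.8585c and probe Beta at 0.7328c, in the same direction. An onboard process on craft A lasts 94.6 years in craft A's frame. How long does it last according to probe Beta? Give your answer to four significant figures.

Transform craft A's velocity into probe Beta's frame: (0.8585 − 0.7328)/(1 − 0.8585·0.7328) = 0.1257/0.3708912, so the relative speed is 0.33891c.
γ for this relative speed: γ = 1/√(1 − 0.11486) = 1.0629.
Craft A's interval is proper; time dilation gives Δt_B = γΔτ = 1.0629 × 94.6 years = 100.6 years.

100.6 years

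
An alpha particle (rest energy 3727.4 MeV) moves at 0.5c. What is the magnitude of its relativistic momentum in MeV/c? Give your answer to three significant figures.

γ = 1/√(1 − β²) = 1/√(1 − 0.25) = 1/√0.75 = 1/0.866025 = 1.1547.
Momentum: p = γβ·mc = 1.1547 × 0.5 × 3727.4 MeV/c = 2150 MeV/c.

2150 MeV/c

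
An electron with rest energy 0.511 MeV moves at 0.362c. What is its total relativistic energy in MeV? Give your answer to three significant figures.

0.548 MeV

γ = 1/√(1 − β²) = 1/√(1 − 0.131044) = 1/√0.868956 = 1/0.932178 = 1.0728.
Total energy: E = γmc² = 1.0728 × 0.511 MeV = 0.548 MeV.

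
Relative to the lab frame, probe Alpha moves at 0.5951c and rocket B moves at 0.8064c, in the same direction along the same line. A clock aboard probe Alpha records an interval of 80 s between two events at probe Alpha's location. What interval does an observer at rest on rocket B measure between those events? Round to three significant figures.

87.6 s

Transform probe Alpha's velocity into rocket B's frame: (0.5951 − 0.8064)/(1 − 0.5951·0.8064) = −0.2113/0.52011136, so the relative speed is 0.40626c.
γ for this relative speed: γ = 1/√(1 − 0.165047) = 1.0944.
The clock on probe Alpha records proper time, so rocket B measures Δt = γΔτ = 1.0944 × 80 = 87.6 s.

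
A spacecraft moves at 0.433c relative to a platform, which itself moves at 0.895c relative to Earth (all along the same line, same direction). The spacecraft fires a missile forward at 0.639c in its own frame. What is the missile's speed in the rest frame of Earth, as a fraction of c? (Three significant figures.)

0.990c

First combine the missile and spacecraft (S''→S'): u₁ = (0.639 + 0.433)/(1 + 0.639×0.433) = 1.072/1.276687 = 0.83967.
Then combine with the platform (S'→S): u = (0.83967 + 0.895)/(1 + 0.83967×0.895) = 1.73467/1.75150465 = 0.99039.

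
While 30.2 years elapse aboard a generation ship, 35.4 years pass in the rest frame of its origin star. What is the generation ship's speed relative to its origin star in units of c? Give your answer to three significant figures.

γ = Δt/Δτ = 35.4/30.2 = 1.1722.
β = √(1 − 1/γ²) = √(1 − 0.727774) = √0.272226 = 0.522.

0.522c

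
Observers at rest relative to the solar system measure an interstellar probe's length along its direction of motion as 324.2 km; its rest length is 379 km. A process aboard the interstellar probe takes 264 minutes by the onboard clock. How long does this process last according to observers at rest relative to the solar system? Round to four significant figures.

From L = L₀/γ: γ = 379/324.2 = 1.16903.
Δt = γΔτ = 1.16903 × 264 = 308.6 minutes.

308.6 minutes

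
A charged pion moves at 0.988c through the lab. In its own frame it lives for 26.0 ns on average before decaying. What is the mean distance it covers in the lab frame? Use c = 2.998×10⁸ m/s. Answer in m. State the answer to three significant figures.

49.9 m

γ = 1/√(1 − β²) = 1/√(1 − 0.976144) = 1/√0.023856 = 1/0.154454 = 6.4744.
Lab-frame lifetime: Δt = γτ = 6.4744 × 26.0 ns = 168.33 ns.
Distance: d = vΔt = 0.988 × 2.998×10⁸ m/s × 1.6833×10^-7 s = 49.9 m.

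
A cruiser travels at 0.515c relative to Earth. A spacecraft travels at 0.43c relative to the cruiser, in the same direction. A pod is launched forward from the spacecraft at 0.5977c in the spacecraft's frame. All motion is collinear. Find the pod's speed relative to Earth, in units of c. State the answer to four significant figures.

0.9377c

First combine the pod and spacecraft (S''→S'): u₁ = (0.5977 + 0.43)/(1 + 0.5977×0.43) = 1.0277/1.257011 = 0.81757.
Then combine with the cruiser (S'→S): u = (0.81757 + 0.515)/(1 + 0.81757×0.515) = 1.33257/1.42104855 = 0.93774.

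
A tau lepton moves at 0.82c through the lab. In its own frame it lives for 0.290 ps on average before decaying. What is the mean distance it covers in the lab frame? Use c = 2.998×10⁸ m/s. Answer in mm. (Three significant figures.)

0.125 mm

With β = 0.82, γ = 1/√(1 − 0.82²) = 1/√0.3276 = 1.7471.
Lab-frame lifetime: Δt = γτ = 1.7471 × 0.290 ps = 0.50666 ps.
Distance: d = vΔt = 0.82 × 2.998×10⁸ m/s × 5.0666×10^-13 s = 1.25×10^-4 m = 0.125 mm.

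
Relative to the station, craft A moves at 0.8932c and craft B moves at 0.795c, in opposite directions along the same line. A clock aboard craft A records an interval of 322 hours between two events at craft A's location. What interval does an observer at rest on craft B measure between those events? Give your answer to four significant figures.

The velocity of craft A relative to craft B is (0.8932 + 0.795)c / (1 + 0.8932×0.795) = 0.9872c; relative speed 0.9872c.
γ for this relative speed: γ = 1/√(1 − 0.974564) = 6.2701.
The clock on craft A records proper time, so craft B measures Δt = γΔτ = 6.2701 × 322 = 2019 hours.

2019 hours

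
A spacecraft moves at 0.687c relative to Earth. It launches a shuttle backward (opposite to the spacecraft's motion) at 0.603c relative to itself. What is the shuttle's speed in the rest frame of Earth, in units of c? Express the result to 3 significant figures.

In units of c, u = (u' + v)/(1 + u'v) with u' = −0.603 and v = 0.687.
Numerator: −0.603 + 0.687 = 0.084. Denominator: 1 + (−0.603)(0.687) = 0.585739.
u = 0.084/0.585739 = 0.14341, so the speed is 0.143c.

0.143c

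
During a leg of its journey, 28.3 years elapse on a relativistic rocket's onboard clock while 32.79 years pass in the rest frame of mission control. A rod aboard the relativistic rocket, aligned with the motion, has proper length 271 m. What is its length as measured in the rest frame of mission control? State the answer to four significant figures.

γ = Δt/Δτ = 32.79/28.3 = 1.15866.
L = L₀/γ = 271/1.15866 = 233.9 m.

233.9 m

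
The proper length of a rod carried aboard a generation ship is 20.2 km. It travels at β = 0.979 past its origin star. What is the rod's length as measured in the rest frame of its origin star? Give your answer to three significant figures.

4.12 km

Lorentz factor: γ = (1 − 0.958441)^(−1/2) = 4.9053.
Length contraction: L = L₀/γ = 20.2/4.9053 = 4.12 km.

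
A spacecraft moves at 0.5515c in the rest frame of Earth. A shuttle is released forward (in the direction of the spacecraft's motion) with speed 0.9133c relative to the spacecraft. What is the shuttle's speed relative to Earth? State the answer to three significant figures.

Relativistic velocity addition: u = (u' + v)/(1 + u'v/c²), with u' = 0.9133c and v = 0.5515c.
Numerator: 0.9133 + 0.5515 = 1.4648. Denominator: 1 + (0.9133)(0.5515) = 1.50368495.
u = 1.4648/1.50368495 = 0.97414, so the speed is 0.974c.

0.974c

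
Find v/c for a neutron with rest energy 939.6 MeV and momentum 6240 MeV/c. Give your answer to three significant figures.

0.989

pc/(mc²) = 6240/939.6 = 6.6411 = βγ = β/√(1−β²).
So β² = x²/(1 + x²) with x = 6.6411: x² = 44.1042, β² = 44.1042/45.1042 = 0.977829, β = 0.989.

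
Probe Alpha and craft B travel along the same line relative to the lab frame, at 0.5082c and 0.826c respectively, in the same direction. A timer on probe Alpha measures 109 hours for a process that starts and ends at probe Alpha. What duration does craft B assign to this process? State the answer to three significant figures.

Speed of probe Alpha in craft B's frame: u = (v_A − v_B)/(1 − v_A v_B/c²) = (0.5082 − 0.826)/(1 − 0.5082×0.826) = −0.3178/0.5802268 = −0.54772; |u| = 0.54772c.
At |u| = 0.54772c, γ = (1 − 0.299997)^(−1/2) = 1.1952.
The clock on probe Alpha records proper time, so craft B measures Δt = γΔτ = 1.1952 × 109 = 130 hours.

130 hours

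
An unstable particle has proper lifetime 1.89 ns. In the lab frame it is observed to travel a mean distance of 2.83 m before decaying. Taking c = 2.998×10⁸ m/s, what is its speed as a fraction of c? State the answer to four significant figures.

d = βγcτ ⇒ βγ = d/(cτ) = 2.830 m / (0.566622 m) = 4.9945.
β = (βγ)/√(1+(βγ)²) = 4.9945/√25.945 = 0.9805.

0.9805c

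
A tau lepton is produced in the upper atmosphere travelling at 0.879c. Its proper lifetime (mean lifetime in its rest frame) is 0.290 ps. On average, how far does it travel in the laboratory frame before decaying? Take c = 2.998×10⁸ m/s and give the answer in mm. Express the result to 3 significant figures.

β² = 0.772641, so γ = 1/√0.227359 = 2.0972.
Lab-frame lifetime: Δt = γτ = 2.0972 × 0.290 ps = 0.60819 ps.
Distance: d = vΔt = 0.879 × 2.998×10⁸ m/s × 6.0819×10^-13 s = 1.60×10^-4 m = 0.160 mm.

0.160 mm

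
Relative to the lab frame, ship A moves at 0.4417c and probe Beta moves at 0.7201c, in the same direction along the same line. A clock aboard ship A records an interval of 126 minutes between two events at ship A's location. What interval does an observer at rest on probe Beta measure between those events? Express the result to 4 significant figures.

138.0 minutes

Speed of ship A in probe Beta's frame: u = (v_A − v_B)/(1 − v_A v_B/c²) = (0.4417 − 0.7201)/(1 − 0.4417×0.7201) = −0.2784/0.68193183 = −0.40825; |u| = 0.40825c.
γ for this relative speed: γ = 1/√(1 − 0.166668) = 1.0954.
Ship A's interval is proper; time dilation gives Δt_B = γΔτ = 1.0954 × 126 minutes = 138.0 minutes.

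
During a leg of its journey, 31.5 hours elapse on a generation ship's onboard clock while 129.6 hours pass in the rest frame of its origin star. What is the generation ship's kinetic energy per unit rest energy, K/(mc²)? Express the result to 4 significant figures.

3.114

From Δt = γΔτ: γ = 129.6/31.5 = 4.11429.
Since K = (γ−1)mc², K/(mc²) = 4.11429 − 1 = 3.114.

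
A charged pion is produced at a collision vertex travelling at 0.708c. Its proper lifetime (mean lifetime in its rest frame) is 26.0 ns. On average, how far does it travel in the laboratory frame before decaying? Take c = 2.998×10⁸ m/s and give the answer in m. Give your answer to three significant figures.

7.81 m

With β = 0.708, γ = 1/√(1 − 0.708²) = 1/√0.498736 = 1.416.
Lab-frame lifetime: Δt = γτ = 1.416 × 26.0 ns = 36.816 ns.
Distance: d = vΔt = 0.708 × 2.998×10⁸ m/s × 3.6816×10^-8 s = 7.81 m.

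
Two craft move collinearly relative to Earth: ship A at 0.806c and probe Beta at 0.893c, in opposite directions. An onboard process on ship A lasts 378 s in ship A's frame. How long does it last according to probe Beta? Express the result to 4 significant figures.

The velocity of ship A relative to probe Beta is (0.806 + 0.893)c / (1 + 0.806×0.893) = 0.98793c; relative speed 0.98793c.
At |u| = 0.98793c, γ = (1 − 0.976006)^(−1/2) = 6.4558.
Ship A's interval is proper; time dilation gives Δt_B = γΔτ = 6.4558 × 378 s = 2440 s.

2440 s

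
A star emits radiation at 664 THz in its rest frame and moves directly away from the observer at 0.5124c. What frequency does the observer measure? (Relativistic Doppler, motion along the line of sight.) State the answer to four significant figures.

377.0 THz

Relativistic Doppler (source moving away): f_obs = f_src · √((1−β)/(1+β)).
With β = 0.5124: factor = √(0.4876/1.5124) = 0.5678.
f_obs = 664 × 0.5678 = 377.0 THz.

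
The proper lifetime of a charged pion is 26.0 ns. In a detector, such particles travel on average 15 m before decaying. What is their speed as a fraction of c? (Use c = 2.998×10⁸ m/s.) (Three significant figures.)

d = βγcτ ⇒ βγ = d/(cτ) = 15.00 m / (7.7948 m) = 1.9244.
β = (βγ)/√(1+(βγ)²) = 1.9244/√4.70332 = 0.887.

0.887c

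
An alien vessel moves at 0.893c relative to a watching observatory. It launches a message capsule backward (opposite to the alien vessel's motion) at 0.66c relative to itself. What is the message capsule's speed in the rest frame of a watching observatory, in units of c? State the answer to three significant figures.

0.567c

Relativistic velocity addition: u = (u' + v)/(1 + u'v/c²), with u' = −0.66c and v = 0.893c.
Numerator: −0.66 + 0.893 = 0.233. Denominator: 1 + (−0.66)(0.893) = 0.41062.
u = 0.233/0.41062 = 0.56743, so the speed is 0.567c.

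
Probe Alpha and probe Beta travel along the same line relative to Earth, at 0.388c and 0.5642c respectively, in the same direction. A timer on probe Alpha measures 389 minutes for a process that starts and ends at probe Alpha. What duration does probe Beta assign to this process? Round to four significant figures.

Transform probe Alpha's velocity into probe Beta's frame: (0.388 − 0.5642)/(1 − 0.388·0.5642) = −0.1762/0.7810904, so the relative speed is 0.22558c.
γ for this relative speed: γ = 1/√(1 − 0.0508863) = 1.0265.
Probe Alpha's interval is proper; time dilation gives Δt_B = γΔτ = 1.0265 × 389 minutes = 399.3 minutes.

399.3 minutes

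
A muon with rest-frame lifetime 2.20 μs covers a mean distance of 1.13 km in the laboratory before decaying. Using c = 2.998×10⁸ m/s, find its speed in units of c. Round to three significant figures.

d = βγcτ ⇒ βγ = d/(cτ) = 1130 m / (659.56 m) = 1.7133.
β = (βγ)/√(1+(βγ)²) = 1.7133/√3.9354 = 0.864.

0.864c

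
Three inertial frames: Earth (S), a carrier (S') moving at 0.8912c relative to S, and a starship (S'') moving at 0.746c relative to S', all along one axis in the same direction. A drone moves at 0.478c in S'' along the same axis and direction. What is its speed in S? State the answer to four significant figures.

0.9941c

Compose velocities in two stages. Stage 1 (into S'): u₁ = (0.478+0.746)/(1+0.478×0.746) = 0.90226.
Stage 2 (into S): u = (0.90226+0.8912)/(1+0.90226×0.8912) = 0.99411, so the speed is 0.9941c.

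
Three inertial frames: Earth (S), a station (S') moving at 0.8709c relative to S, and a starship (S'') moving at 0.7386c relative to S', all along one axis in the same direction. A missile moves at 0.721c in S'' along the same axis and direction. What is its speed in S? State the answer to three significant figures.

First combine the missile and starship (S''→S'): u₁ = (0.721 + 0.7386)/(1 + 0.721×0.7386) = 1.4596/1.5325306 = 0.95241.
Then combine with the station (S'→S): u = (0.95241 + 0.8709)/(1 + 0.95241×0.8709) = 1.82331/1.829453869 = 0.99664.

0.997c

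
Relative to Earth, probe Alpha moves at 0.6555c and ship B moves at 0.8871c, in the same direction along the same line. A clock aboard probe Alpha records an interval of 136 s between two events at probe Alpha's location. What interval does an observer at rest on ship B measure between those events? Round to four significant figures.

163.3 s

Transform probe Alpha's velocity into ship B's frame: (0.6555 − 0.8871)/(1 − 0.6555·0.8871) = −0.2316/0.41850595, so the relative speed is 0.5534c.
At |u| = 0.5534c, γ = (1 − 0.306252)^(−1/2) = 1.2006.
The clock on probe Alpha records proper time, so ship B measures Δt = γΔτ = 1.2006 × 136 = 163.3 s.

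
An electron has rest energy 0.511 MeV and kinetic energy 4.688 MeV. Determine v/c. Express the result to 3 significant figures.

0.995

γ = 1 + K/(mc²) = 1 + 4.688/0.511 = 10.174.
β = √(1 − 1/γ²) = √(1 − 0.00966088) = √0.99033912 = 0.995.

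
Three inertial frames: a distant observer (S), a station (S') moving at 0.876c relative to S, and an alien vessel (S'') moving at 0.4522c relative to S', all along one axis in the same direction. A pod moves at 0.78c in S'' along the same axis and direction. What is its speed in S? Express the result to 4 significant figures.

Apply u = (u'+v)/(1+u'v) twice. Pod in the station frame: (0.78+0.4522)/(1+0.78·0.4522) = 1.2322/1.352716 = 0.91091c.
That velocity, transformed to the rest frame of a distant observer: (0.91091+0.876)/(1+0.91091·0.876) = 1.78691/1.79795716 = 0.99386c.

0.9939c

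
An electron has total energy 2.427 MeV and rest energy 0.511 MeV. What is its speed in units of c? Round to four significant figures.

γ = E/(mc²) = 2.427/0.511 = 4.7495.
β = √(1 − 1/γ²) = √(1 − 0.0443307) = √0.9556693 = 0.9776.

0.9776c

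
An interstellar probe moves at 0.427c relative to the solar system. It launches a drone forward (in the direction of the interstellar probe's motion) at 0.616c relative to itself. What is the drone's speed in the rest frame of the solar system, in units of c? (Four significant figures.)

In units of c, u = (u' + v)/(1 + u'v) with u' = 0.616 and v = 0.427.
Numerator: 0.616 + 0.427 = 1.043. Denominator: 1 + (0.616)(0.427) = 1.263032.
u = 1.043/1.263032 = 0.82579, so the speed is 0.8258c.

0.8258c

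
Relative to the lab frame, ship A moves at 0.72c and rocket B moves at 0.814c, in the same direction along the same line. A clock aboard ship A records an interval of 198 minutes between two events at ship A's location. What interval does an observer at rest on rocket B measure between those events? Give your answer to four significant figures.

203.3 minutes

Speed of ship A in rocket B's frame: u = (v_A − v_B)/(1 − v_A v_B/c²) = (0.72 − 0.814)/(1 − 0.72×0.814) = −0.094/0.41392 = −0.2271; |u| = 0.2271c.
γ for this relative speed: γ = 1/√(1 − 0.0515744) = 1.0268.
Ship A's interval is proper; time dilation gives Δt_B = γΔτ = 1.0268 × 198 minutes = 203.3 minutes.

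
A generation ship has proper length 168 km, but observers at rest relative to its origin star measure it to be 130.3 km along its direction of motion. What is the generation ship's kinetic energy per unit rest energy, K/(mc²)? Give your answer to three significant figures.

Length contraction gives γ = L₀/L = 168/130.3 = 1.28933.
K/(mc²) = γ − 1 = 1.28933 − 1 = 0.289.

0.289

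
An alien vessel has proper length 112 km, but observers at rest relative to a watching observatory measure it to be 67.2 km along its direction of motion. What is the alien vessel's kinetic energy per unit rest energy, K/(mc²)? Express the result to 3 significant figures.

0.667

Length contraction gives γ = L₀/L = 112/67.2 = 1.66667.
Since K = (γ−1)mc², K/(mc²) = 1.66667 − 1 = 0.667.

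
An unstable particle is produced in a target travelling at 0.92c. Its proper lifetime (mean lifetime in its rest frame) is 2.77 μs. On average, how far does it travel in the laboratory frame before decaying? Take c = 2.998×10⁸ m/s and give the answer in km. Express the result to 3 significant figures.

With β = 0.92, γ = 1/√(1 − 0.92²) = 1/√0.1536 = 2.5516.
Lab-frame lifetime: Δt = γτ = 2.5516 × 2.77 μs = 7.0679 μs.
Distance: d = vΔt = 0.92 × 2.998×10⁸ m/s × 7.0679×10^-6 s = 1950 m = 1.95 km.

1.95 km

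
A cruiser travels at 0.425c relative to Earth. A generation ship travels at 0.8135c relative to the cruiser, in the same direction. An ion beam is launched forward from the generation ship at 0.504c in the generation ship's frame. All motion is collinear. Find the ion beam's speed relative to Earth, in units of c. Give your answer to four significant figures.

0.9730c

Apply u = (u'+v)/(1+u'v) twice. Ion beam in the cruiser frame: (0.504+0.8135)/(1+0.504·0.8135) = 1.3175/1.410004 = 0.93439c.
That velocity, transformed to the rest frame of Earth: (0.93439+0.425)/(1+0.93439·0.425) = 1.35939/1.39711575 = 0.973c.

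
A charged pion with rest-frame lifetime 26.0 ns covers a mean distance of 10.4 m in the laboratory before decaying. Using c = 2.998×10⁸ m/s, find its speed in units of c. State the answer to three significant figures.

Lab distance = (lab lifetime)·v = γτ·βc, so βγ = d/(cτ) = 10.40/(2.998×10⁸ × 2.600×10^-8) = 1.3342.
With βγ = 1.3342: γ² = 1 + (βγ)² = 2.78009, and β = (βγ)/γ = 1.3342/1.66736 = 0.800.

0.800c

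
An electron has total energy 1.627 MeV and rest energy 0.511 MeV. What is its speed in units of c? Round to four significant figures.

0.9494c

Total energy E = γmc² gives γ = 1.627/0.511 = 3.184.
Hence β = √(1 − 1/γ²) = √(1 − 0.0986402) = √0.9013598 = 0.9494.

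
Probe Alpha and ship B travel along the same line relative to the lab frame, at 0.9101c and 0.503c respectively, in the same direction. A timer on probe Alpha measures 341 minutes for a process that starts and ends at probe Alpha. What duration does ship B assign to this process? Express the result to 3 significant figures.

Transform probe Alpha's velocity into ship B's frame: (0.9101 − 0.503)/(1 − 0.9101·0.503) = 0.4071/0.5422197, so the relative speed is 0.7508c.
At |u| = 0.7508c, γ = (1 − 0.563701)^(−1/2) = 1.5139.
The clock on probe Alpha records proper time, so ship B measures Δt = γΔτ = 1.5139 × 341 = 516 minutes.

516 minutes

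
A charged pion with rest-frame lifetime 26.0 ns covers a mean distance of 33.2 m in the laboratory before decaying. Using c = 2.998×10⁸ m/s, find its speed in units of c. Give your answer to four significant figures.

0.9735c

Lab distance = (lab lifetime)·v = γτ·βc, so βγ = d/(cτ) = 33.20/(2.998×10⁸ × 2.600×10^-8) = 4.2592.
With βγ = 4.2592: γ² = 1 + (βγ)² = 19.1408, and β = (βγ)/γ = 4.2592/4.37502 = 0.9735.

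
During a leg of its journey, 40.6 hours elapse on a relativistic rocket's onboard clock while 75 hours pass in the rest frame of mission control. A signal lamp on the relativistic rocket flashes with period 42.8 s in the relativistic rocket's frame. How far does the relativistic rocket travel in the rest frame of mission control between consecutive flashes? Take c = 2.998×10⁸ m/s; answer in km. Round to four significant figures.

1.993×10^7 km

The time-dilation ratio gives γ = 75/40.6 = 1.84729.
β = √(1 − 1/γ²) = 0.84081. Lab-frame period = γτ = 1.84729×42.8 s = 79.064 s. Distance = βc × γτ = 0.84081 × 2.998×10⁸ m/s × 79.064 s = 1.9930×10^10 m = 1.993×10^7 km.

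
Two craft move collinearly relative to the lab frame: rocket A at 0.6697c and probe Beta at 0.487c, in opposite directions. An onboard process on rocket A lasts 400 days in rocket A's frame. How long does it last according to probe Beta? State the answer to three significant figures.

Transform rocket A's velocity into probe Beta's frame: (0.6697 + 0.487)/(1 + 0.6697·0.487) = 1.1567/1.3261439, so the relative speed is 0.87223c.
γ for this relative speed: γ = 1/√(1 − 0.760785) = 2.0446.
Rocket A's interval is proper; time dilation gives Δt_B = γΔτ = 2.0446 × 400 days = 818 days.

818 days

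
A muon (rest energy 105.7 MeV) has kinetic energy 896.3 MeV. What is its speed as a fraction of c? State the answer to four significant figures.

K = (γ−1)mc², so γ = 1 + 896.3/105.7 = 9.4797.
Then v/c = √(1 − γ⁻²) = √(1 − 0.0111278) = √0.9888722 = 0.9944.

0.9944c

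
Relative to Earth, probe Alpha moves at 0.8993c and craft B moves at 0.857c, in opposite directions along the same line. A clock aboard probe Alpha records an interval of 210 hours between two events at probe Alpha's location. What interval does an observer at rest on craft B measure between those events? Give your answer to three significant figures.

1650 hours

The velocity of probe Alpha relative to craft B is (0.8993 + 0.857)c / (1 + 0.8993×0.857) = 0.99187c; relative speed 0.99187c.
γ for this relative speed: γ = 1/√(1 − 0.983806) = 7.8582.
Probe Alpha's interval is proper; time dilation gives Δt_B = γΔτ = 7.8582 × 210 hours = 1650 hours.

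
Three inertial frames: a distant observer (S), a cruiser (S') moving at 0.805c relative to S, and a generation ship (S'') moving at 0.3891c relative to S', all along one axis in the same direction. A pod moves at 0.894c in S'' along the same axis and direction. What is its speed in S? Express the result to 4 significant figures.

Apply u = (u'+v)/(1+u'v) twice. Pod in the cruiser frame: (0.894+0.3891)/(1+0.894·0.3891) = 1.2831/1.3478554 = 0.95196c.
That velocity, transformed to the rest frame of a distant observer: (0.95196+0.805)/(1+0.95196·0.805) = 1.75696/1.7663278 = 0.9947c.

0.9947c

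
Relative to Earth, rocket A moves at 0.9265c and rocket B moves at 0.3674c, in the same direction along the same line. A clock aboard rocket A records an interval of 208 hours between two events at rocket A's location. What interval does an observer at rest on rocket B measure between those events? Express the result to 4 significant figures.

Transform rocket A's velocity into rocket B's frame: (0.9265 − 0.3674)/(1 − 0.9265·0.3674) = 0.5591/0.6596039, so the relative speed is 0.84763c.
γ for this relative speed: γ = 1/√(1 − 0.718477) = 1.8847.
Rocket A's interval is proper; time dilation gives Δt_B = γΔτ = 1.8847 × 208 hours = 392.0 hours.

392.0 hours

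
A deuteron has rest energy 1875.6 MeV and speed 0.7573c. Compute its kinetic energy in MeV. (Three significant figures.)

996 MeV

β² = 0.57350329, so γ = 1/√0.42649671 = 1.53124.
Kinetic energy: K = (γ − 1)mc² = (1.53124 − 1) × 1875.6 MeV = 0.53124 × 1875.6 = 996 MeV.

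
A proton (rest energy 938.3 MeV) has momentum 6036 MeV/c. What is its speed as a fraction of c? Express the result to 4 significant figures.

0.9881c

βγ = pc/(mc²) = 6036/938.3 = 6.4329.
Since γ² = 1 + (βγ)² = 42.3822, γ = √42.3822 = 6.51016, and β = (βγ)/γ = 6.4329/6.51016 = 0.9881.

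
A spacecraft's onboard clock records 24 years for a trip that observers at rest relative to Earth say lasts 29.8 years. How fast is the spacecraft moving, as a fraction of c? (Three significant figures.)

γ = Δt/Δτ = 29.8/24 = 1.2417.
β = √(1 − 1/γ²) = √(1 − 0.648585) = √0.351415 = 0.593.

0.593c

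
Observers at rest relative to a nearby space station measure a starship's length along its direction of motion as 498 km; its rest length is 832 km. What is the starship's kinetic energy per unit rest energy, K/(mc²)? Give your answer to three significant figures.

0.671

γ = L₀/L = 832/498 = 1.67068.
Since K = (γ−1)mc², K/(mc²) = 1.67068 − 1 = 0.671.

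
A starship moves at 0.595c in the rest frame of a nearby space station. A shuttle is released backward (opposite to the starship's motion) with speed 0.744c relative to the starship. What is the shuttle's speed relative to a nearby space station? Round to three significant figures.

In units of c, u = (u' + v)/(1 + u'v) with u' = −0.744 and v = 0.595.
Numerator: −0.744 + 0.595 = −0.149. Denominator: 1 + (−0.744)(0.595) = 0.55732.
u = −0.149/0.55732 = −0.26735, so the speed is 0.267c.

0.267c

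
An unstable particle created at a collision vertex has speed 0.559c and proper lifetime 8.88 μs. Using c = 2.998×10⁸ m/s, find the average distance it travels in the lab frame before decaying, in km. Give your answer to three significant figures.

1.79 km

β² = 0.312481, so γ = 1/√0.687519 = 1.206.
Lab-frame lifetime: Δt = γτ = 1.206 × 8.88 μs = 10.709 μs.
Distance: d = vΔt = 0.559 × 2.998×10⁸ m/s × 1.0709×10^-5 s = 1790 m = 1.79 km.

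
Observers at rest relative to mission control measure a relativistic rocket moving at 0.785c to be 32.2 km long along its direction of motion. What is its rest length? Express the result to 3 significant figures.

β² = 0.616225, so γ = 1/√0.383775 = 1.6142.
Proper length: L₀ = γ·L = 1.6142 × 32.2 = 52.0 km.

52.0 km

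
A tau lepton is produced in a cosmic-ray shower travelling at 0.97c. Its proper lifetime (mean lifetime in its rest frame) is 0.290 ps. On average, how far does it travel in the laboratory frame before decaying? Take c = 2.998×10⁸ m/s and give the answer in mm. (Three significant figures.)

γ = 1/√(1 − β²) = 1/√(1 − 0.9409) = 1/√0.0591 = 4.1135.
Lab-frame lifetime: Δt = γτ = 4.1135 × 0.290 ps = 1.1929 ps.
Distance: d = vΔt = 0.97 × 2.998×10⁸ m/s × 1.1929×10^-12 s = 3.47×10^-4 m = 0.347 mm.

0.347 mm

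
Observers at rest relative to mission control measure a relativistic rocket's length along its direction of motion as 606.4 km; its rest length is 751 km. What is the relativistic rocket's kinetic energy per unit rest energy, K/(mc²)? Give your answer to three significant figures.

Length contraction gives γ = L₀/L = 751/606.4 = 1.23846.
K/(mc²) = γ − 1 = 1.23846 − 1 = 0.238.

0.238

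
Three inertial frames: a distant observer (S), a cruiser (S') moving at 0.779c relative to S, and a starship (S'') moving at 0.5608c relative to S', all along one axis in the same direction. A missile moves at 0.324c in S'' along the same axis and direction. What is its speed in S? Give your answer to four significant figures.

0.9649c

Apply u = (u'+v)/(1+u'v) twice. Missile in the cruiser frame: (0.324+0.5608)/(1+0.324·0.5608) = 0.8848/1.1816992 = 0.74875c.
That velocity, transformed to the rest frame of a distant observer: (0.74875+0.779)/(1+0.74875·0.779) = 1.52775/1.58327625 = 0.96493c.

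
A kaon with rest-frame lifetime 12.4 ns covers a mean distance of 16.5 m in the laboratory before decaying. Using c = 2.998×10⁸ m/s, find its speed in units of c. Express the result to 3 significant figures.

Let x = d/(cτ) = 16.50 m / (2.998×10⁸ m/s × 1.240×10^-8 s) = 4.4384. Since d = βγcτ, x = βγ = β/√(1−β²).
Solving: β² = x²/(1+x²) = 19.6994/20.6994 = 0.951689, so β = 0.976.

0.976c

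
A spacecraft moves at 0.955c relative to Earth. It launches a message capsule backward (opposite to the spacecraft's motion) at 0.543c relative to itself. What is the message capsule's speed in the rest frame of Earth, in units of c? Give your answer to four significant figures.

Relativistic velocity addition: u = (u' + v)/(1 + u'v/c²), with u' = −0.543c and v = 0.955c.
Numerator: −0.543 + 0.955 = 0.412. Denominator: 1 + (−0.543)(0.955) = 0.481435.
u = 0.412/0.481435 = 0.85577, so the speed is 0.8558c.

0.8558c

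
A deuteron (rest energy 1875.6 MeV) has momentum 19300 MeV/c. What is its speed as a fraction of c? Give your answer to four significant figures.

0.9953c

pc/(mc²) = 19300/1875.6 = 10.29 = βγ = β/√(1−β²).
So β² = x²/(1 + x²) with x = 10.29: x² = 105.884, β² = 105.884/106.884 = 0.990644, β = 0.9953.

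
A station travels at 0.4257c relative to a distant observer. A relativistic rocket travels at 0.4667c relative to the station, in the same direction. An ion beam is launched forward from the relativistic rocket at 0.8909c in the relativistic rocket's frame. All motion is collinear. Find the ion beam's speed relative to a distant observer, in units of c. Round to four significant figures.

0.9832c

First combine the ion beam and relativistic rocket (S''→S'): u₁ = (0.8909 + 0.4667)/(1 + 0.8909×0.4667) = 1.3576/1.41578303 = 0.9589.
Then combine with the station (S'→S): u = (0.9589 + 0.4257)/(1 + 0.9589×0.4257) = 1.3846/1.40820373 = 0.98324.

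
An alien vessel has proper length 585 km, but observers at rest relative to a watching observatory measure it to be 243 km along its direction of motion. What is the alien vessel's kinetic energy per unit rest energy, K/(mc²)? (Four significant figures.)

1.407

From L = L₀/γ: γ = 585/243 = 2.40741.
Since K = (γ−1)mc², K/(mc²) = 2.40741 − 1 = 1.407.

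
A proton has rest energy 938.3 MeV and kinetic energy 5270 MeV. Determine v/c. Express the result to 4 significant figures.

0.9885

γ = 1 + K/(mc²) = 1 + 5270/938.3 = 6.6165.
β = √(1 − 1/γ²) = √(1 − 0.0228425) = √0.9771575 = 0.9885.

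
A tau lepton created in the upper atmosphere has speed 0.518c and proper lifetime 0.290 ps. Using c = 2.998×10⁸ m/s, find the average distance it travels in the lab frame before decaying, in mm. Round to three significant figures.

0.0527 mm

β² = 0.268324, so γ = 1/√0.731676 = 1.1691.
Lab-frame lifetime: Δt = γτ = 1.1691 × 0.290 ps = 0.33904 ps.
Distance: d = vΔt = 0.518 × 2.998×10⁸ m/s × 3.3904×10^-13 s = 5.27×10^-5 m = 0.0527 mm.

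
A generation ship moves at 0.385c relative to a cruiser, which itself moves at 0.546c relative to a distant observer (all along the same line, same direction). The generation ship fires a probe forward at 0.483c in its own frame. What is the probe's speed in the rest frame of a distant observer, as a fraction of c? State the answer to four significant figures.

0.9130c

First combine the probe and generation ship (S''→S'): u₁ = (0.483 + 0.385)/(1 + 0.483×0.385) = 0.868/1.185955 = 0.7319.
Then combine with the cruiser (S'→S): u = (0.7319 + 0.546)/(1 + 0.7319×0.546) = 1.2779/1.3996174 = 0.91304.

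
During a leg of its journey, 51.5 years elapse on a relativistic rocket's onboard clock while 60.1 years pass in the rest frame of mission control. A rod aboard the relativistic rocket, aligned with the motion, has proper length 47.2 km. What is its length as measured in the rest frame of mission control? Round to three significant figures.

40.4 km

From Δt = γΔτ: γ = 60.1/51.5 = 1.16699.
The rod contracts by the same γ: 47.2 km / 1.16699 = 40.4 km.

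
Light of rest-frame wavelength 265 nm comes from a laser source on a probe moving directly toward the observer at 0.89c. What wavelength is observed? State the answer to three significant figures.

Relativistic Doppler for wavelength: λ_obs = λ_src · √((1−β)/(1+β)).
With β = 0.89: factor = √(0.11/1.89) = 0.24125.
λ_obs = 265 × 0.24125 = 63.9 nm.

63.9 nm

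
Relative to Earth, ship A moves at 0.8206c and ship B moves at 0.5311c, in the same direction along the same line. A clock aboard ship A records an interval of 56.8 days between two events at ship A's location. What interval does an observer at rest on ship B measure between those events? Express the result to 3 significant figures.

66.2 days

The velocity of ship A relative to ship B is (0.8206 − 0.5311)c / (1 − 0.8206×0.5311) = 0.51313c; relative speed 0.51313c.
γ for this relative speed: γ = 1/√(1 − 0.263302) = 1.1651.
Ship A's interval is proper; time dilation gives Δt_B = γΔτ = 1.1651 × 56.8 days = 66.2 days.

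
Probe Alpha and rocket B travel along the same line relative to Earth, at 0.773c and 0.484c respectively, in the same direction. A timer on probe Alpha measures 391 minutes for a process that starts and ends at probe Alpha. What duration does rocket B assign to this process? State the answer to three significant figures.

The velocity of probe Alpha relative to rocket B is (0.773 − 0.484)c / (1 − 0.773×0.484) = 0.46176c; relative speed 0.46176c.
At |u| = 0.46176c, γ = (1 − 0.213222)^(−1/2) = 1.1274.
Probe Alpha's interval is proper; time dilation gives Δt_B = γΔτ = 1.1274 × 391 minutes = 441 minutes.

441 minutes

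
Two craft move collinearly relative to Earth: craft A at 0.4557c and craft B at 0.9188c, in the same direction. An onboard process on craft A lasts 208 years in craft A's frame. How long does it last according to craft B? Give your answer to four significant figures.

Speed of craft A in craft B's frame: u = (v_A − v_B)/(1 − v_A v_B/c²) = (0.4557 − 0.9188)/(1 − 0.4557×0.9188) = −0.4631/0.58130284 = −0.79666; |u| = 0.79666c.
γ for this relative speed: γ = 1/√(1 − 0.634667) = 1.6545.
Craft A's interval is proper; time dilation gives Δt_B = γΔτ = 1.6545 × 208 years = 344.1 years.

344.1 years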